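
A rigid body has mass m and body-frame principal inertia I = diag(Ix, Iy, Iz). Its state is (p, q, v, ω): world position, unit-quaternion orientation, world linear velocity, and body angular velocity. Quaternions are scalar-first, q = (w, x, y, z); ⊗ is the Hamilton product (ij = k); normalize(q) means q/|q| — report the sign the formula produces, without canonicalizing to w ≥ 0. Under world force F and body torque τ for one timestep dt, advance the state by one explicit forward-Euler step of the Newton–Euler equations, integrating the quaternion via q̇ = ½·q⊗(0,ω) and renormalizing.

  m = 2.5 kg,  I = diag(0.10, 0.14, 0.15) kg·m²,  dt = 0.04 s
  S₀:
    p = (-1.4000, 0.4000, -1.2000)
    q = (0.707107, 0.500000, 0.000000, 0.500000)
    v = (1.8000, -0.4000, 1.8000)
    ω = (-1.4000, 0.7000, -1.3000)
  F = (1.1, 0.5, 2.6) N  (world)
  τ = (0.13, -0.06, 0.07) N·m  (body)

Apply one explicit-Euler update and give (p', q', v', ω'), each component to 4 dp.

p' = (-1.3280, 0.3840, -1.1280)
q' = (0.7335, 0.4728, 0.0089, 0.4882)
v' = (1.8176, -0.3920, 1.8416)
ω' = (-1.3444, 0.7089, -1.2709)

new position p' = (-1.3280, 0.3840, -1.1280)
v' = v + a·dt = (1.8176, -0.3920, 1.8416)
angular accel α = (1.3910, 0.2214, 0.7280)
new body rate ω' = (-1.3444, 0.7089, -1.2709)
Hamilton product q⊗(0,ω) = (1.3500000, -1.3399498, 0.4449749, -0.5692391)
q' = normalize(q + ½dt·q⊗(0,ω)) = (0.7335, 0.4728, 0.0089, 0.4882)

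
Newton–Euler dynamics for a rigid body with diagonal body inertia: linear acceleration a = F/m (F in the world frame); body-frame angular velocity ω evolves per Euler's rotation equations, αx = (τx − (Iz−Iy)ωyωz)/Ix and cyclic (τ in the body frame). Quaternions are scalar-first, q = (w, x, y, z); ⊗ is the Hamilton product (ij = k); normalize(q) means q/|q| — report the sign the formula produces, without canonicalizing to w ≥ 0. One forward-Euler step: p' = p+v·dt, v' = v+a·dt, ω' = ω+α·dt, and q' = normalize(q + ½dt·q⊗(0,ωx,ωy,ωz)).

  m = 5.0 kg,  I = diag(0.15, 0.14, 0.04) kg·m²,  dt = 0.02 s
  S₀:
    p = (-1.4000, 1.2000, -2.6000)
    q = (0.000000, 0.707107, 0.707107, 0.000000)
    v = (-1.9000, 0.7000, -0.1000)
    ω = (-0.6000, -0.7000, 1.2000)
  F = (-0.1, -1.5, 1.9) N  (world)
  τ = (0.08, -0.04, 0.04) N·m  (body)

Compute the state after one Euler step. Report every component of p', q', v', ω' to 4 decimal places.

a = F/m = (-0.0200, -0.3000, 0.3800)
p' = p + v·dt = (-1.4380, 1.2140, -2.6020)
v + (F/m)dt = (-1.9004, 0.6940, -0.0924)
gyro term ω×Iω = (0.0840, -0.0792, -0.0042)
angular accel α = (-0.0267, 0.2800, 1.1050)
ω' = ω + α·dt = (-0.6005, -0.6944, 1.2221)
2q̇ = q⊗(0,ω) = (0.9192391, 0.8485284, -0.8485284, -0.0707107)
updated quaternion q' = (0.0092, 0.7155, 0.6985, -0.0007)

p' = (-1.4380, 1.2140, -2.6020)
q' = (0.0092, 0.7155, 0.6985, -0.0007)
v' = (-1.9004, 0.6940, -0.0924)
ω' = (-0.6005, -0.6944, 1.2221)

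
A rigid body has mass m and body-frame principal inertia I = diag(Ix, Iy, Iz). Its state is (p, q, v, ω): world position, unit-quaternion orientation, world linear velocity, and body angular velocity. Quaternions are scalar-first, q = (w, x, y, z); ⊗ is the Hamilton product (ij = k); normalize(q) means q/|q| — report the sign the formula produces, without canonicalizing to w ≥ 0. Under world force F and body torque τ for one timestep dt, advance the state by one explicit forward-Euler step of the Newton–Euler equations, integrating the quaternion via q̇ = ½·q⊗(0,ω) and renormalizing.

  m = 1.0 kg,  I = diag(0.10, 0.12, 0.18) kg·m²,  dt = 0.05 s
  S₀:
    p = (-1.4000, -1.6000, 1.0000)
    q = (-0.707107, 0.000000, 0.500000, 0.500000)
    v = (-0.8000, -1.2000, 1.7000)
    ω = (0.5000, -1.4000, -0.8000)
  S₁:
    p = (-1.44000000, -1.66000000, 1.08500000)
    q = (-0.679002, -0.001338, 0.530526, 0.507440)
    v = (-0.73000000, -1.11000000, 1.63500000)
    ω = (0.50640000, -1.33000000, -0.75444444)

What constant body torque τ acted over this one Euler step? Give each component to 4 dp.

τ = (0.0800, 0.2000, 0.1500)

rate change Δω = (0.00640000, 0.07000000, 0.04555556)
gyro term ω₀×Iω₀ = (0.0672, 0.0320, -0.0140)
applied torque τ = (0.0800, 0.2000, 0.1500)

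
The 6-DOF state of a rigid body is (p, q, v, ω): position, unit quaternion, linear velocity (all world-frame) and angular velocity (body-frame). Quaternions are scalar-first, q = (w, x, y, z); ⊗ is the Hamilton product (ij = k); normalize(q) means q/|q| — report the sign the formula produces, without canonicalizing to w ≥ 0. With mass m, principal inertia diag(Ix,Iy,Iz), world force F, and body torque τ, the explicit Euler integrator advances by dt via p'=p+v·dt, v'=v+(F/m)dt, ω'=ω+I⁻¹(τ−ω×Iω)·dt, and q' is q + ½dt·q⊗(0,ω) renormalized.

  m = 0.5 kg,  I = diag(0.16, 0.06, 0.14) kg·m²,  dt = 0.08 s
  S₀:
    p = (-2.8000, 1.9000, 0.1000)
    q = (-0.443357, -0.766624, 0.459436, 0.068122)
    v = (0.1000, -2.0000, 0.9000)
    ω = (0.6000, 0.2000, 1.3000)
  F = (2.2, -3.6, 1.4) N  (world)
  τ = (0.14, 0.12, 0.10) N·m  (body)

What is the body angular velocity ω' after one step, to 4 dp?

gyro term ω×Iω = (0.0208, 0.0156, -0.0120)
(τ − ω×Iω)/I = (0.7450, 1.7400, 0.8000)
new body rate ω' = (0.6596, 0.3392, 1.3640)

ω' = (0.6596, 0.3392, 1.3640)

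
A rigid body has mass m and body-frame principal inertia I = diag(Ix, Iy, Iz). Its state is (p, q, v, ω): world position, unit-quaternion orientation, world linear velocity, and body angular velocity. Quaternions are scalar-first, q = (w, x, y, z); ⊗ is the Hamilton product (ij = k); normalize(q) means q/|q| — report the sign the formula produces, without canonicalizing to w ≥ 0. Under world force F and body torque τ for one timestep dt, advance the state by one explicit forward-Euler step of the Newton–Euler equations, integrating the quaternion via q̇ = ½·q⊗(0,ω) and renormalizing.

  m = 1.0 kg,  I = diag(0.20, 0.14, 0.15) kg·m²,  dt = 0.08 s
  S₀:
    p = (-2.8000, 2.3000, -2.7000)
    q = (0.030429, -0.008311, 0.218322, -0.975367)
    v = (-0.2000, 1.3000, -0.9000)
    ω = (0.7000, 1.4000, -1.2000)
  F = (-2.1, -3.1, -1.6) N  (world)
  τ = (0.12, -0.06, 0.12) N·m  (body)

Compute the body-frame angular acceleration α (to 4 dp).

α = (0.6840, -0.1286, 1.1920)

precession coupling ω×(Iω) = (-0.0168, -0.0420, -0.0588)
angular accel α = (0.6840, -0.1286, 1.1920)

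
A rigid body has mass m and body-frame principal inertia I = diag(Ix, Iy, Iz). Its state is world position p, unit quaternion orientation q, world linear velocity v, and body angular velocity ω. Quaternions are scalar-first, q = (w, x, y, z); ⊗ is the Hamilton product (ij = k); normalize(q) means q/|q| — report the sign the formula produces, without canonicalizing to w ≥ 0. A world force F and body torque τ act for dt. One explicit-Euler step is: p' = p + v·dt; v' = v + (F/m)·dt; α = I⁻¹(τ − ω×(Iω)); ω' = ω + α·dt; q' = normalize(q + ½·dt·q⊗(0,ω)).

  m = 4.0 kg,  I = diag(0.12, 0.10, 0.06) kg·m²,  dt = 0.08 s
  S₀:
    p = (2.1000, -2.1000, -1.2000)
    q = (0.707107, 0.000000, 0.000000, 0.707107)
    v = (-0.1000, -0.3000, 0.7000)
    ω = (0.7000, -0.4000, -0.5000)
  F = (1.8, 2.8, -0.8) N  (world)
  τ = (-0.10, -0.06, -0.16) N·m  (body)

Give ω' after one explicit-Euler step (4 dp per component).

ω' = (0.6387, -0.4312, -0.7208)

gyro term ω×Iω = (-0.0080, -0.0210, 0.0056)
angular accel α = (-0.7667, -0.3900, -2.7600)
ω' = ω + α·dt = (0.6387, -0.4312, -0.7208)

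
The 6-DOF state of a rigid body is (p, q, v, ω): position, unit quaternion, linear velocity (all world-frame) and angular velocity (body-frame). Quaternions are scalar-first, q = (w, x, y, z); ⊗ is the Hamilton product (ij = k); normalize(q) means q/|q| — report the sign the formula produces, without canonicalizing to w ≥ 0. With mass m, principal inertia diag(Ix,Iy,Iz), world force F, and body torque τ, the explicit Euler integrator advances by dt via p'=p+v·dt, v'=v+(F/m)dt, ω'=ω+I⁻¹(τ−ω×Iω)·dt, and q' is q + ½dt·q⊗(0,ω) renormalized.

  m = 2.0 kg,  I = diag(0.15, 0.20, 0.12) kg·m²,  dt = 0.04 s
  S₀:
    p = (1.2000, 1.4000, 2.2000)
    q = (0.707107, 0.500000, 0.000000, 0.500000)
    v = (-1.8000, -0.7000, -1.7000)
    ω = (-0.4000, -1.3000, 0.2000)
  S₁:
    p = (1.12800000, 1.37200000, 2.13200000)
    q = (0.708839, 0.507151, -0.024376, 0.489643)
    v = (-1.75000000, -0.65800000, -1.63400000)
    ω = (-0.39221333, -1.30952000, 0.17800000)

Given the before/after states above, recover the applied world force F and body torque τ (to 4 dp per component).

F = (2.5000, 2.1000, 3.3000)
τ = (0.0500, -0.0500, -0.0400)

Δω = ω₁−ω₀ = (0.00778667, -0.00952000, -0.02200000)
ω₀×(Iω₀) = (0.0208, -0.0024, 0.0260)
applied torque τ = (0.0500, -0.0500, -0.0400)
velocity change Δv = (0.05000000, 0.04200000, 0.06600000)
F = m·Δv/dt = (2.5000, 2.1000, 3.3000)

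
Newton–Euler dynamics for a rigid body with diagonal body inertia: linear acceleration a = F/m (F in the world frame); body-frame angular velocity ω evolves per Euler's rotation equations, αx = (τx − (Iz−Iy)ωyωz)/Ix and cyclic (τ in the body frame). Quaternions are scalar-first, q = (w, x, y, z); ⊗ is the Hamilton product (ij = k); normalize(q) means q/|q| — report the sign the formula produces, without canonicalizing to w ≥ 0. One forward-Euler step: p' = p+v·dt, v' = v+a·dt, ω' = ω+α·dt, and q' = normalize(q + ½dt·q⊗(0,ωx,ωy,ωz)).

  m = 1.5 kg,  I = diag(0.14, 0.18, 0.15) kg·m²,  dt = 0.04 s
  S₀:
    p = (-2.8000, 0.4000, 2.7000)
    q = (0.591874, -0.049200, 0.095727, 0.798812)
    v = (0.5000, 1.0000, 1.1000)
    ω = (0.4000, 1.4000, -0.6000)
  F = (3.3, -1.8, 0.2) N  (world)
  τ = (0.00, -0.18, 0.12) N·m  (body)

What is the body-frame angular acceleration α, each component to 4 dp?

ω×(Iω) gyroscopic = (0.0252, 0.0024, 0.0224)
angular accel α = (-0.1800, -1.0133, 0.6507)

α = (-0.1800, -1.0133, 0.6507)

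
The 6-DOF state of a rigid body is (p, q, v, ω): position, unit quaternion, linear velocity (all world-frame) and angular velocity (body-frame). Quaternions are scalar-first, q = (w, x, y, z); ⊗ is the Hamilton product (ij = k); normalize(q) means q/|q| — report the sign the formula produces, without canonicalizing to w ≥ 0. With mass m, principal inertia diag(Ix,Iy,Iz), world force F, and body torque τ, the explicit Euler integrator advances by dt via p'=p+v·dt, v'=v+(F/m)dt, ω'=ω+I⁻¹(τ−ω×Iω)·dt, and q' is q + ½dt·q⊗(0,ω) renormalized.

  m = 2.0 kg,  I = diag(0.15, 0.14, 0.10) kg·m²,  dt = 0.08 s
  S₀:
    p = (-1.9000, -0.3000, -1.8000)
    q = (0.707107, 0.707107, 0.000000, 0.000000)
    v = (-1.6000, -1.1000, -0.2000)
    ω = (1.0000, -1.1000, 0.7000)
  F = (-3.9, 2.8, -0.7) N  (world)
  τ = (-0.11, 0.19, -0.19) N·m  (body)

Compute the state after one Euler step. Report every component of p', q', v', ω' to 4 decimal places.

α = I⁻¹(τ − ω×Iω) = (-0.9387, 1.1071, -2.0100)
ω' = ω + α·dt = (0.9249, -1.0114, 0.5392)
q⊗(0,ω) = (-0.7071070, 0.7071070, -1.2727926, -0.2828428)
q' = normalize(q + ½dt·q⊗(0,ω)) = (0.6774, 0.7338, -0.0508, -0.0113)
p + v·dt = (-2.0280, -0.3880, -1.8160)
v + (F/m)dt = (-1.7560, -0.9880, -0.2280)

p' = (-2.0280, -0.3880, -1.8160)
q' = (0.6774, 0.7338, -0.0508, -0.0113)
v' = (-1.7560, -0.9880, -0.2280)
ω' = (0.9249, -1.0114, 0.5392)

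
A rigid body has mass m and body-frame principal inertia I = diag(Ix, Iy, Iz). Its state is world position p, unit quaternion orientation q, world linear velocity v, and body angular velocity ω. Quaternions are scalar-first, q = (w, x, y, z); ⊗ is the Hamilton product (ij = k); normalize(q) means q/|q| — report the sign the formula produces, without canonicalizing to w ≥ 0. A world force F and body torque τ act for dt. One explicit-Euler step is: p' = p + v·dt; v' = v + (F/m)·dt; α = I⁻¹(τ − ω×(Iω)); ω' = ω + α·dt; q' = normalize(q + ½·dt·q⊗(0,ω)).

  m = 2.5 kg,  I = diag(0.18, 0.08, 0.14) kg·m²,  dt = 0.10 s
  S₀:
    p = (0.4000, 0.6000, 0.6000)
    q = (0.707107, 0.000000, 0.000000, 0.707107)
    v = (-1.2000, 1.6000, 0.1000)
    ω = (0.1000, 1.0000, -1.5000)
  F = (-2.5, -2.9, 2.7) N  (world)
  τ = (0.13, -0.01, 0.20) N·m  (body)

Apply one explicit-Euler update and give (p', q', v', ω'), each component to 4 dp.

p' = (0.2800, 0.7600, 0.6100)
q' = (0.7571, -0.0317, 0.0387, 0.6514)
v' = (-1.3000, 1.4840, 0.2080)
ω' = (0.2222, 0.9950, -1.3500)

a = (-1.0000, -1.1600, 1.0800)
p + v·dt = (0.2800, 0.7600, 0.6100)
v + (F/m)dt = (-1.3000, 1.4840, 0.2080)
α = I⁻¹(τ − ω×Iω) = (1.2222, -0.0500, 1.5000)
ω' = ω + α·dt = (0.2222, 0.9950, -1.3500)
2q̇ = q⊗(0,ω) = (1.0606605, -0.6363963, 0.7778177, -1.0606605)
q' = normalize(q + ½dt·q⊗(0,ω)) = (0.7571, -0.0317, 0.0387, 0.6514)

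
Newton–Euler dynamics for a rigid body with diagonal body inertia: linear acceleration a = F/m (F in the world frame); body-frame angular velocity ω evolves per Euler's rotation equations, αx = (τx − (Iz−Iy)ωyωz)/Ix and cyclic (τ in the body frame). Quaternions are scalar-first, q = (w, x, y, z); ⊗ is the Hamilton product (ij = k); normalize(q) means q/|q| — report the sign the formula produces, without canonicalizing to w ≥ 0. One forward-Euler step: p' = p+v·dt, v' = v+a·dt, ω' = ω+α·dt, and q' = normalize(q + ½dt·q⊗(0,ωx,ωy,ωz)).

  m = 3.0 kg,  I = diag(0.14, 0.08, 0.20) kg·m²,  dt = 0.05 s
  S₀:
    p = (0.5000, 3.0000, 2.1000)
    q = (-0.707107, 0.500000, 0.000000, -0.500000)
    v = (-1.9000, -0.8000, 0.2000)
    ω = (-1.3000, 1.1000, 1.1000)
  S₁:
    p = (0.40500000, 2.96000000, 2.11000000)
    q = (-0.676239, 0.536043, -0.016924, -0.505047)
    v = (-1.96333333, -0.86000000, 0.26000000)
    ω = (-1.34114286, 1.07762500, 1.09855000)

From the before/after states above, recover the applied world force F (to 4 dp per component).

F = (-3.8000, -3.6000, 3.6000)

Δv = v₁−v₀ = (-0.06333333, -0.06000000, 0.06000000)
m·(v₁−v₀)/dt = (-3.8000, -3.6000, 3.6000)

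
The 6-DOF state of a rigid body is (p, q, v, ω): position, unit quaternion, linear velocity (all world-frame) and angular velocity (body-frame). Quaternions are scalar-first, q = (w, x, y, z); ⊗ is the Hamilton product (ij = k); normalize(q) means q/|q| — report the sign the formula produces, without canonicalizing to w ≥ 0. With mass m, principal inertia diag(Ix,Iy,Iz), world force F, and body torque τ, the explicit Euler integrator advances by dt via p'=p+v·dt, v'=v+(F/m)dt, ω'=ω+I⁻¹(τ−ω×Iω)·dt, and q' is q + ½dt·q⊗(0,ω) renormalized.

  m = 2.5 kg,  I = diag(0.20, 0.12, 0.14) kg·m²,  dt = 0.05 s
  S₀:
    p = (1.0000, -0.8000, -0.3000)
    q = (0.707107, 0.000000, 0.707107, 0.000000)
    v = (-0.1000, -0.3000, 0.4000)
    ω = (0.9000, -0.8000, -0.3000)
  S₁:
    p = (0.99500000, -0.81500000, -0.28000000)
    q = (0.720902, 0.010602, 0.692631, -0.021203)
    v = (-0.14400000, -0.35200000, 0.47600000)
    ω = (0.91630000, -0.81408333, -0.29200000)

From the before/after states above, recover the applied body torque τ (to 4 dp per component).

τ = (0.0700, -0.0500, 0.0800)

ω₁ − ω₀ = (0.01630000, -0.01408333, 0.00800000)
gyro term ω₀×Iω₀ = (0.0048, -0.0162, 0.0576)
I·α + gyro = (0.0700, -0.0500, 0.0800)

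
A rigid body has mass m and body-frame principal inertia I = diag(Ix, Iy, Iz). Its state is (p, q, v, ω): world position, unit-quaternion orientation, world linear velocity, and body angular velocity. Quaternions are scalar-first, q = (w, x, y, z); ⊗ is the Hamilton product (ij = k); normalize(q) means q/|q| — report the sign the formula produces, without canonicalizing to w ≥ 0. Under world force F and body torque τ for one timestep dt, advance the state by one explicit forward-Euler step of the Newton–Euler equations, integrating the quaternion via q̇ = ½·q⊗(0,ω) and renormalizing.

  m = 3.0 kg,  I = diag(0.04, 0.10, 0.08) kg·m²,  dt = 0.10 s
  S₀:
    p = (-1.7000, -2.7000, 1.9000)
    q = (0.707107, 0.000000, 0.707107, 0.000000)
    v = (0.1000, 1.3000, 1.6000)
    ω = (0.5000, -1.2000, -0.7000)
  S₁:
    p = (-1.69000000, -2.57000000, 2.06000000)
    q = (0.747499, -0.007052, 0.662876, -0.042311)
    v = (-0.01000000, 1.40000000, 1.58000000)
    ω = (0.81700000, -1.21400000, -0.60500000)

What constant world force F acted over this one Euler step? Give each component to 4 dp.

velocity change Δv = (-0.11000000, 0.10000000, -0.02000000)
F = m·Δv/dt = (-3.3000, 3.0000, -0.6000)

F = (-3.3000, 3.0000, -0.6000)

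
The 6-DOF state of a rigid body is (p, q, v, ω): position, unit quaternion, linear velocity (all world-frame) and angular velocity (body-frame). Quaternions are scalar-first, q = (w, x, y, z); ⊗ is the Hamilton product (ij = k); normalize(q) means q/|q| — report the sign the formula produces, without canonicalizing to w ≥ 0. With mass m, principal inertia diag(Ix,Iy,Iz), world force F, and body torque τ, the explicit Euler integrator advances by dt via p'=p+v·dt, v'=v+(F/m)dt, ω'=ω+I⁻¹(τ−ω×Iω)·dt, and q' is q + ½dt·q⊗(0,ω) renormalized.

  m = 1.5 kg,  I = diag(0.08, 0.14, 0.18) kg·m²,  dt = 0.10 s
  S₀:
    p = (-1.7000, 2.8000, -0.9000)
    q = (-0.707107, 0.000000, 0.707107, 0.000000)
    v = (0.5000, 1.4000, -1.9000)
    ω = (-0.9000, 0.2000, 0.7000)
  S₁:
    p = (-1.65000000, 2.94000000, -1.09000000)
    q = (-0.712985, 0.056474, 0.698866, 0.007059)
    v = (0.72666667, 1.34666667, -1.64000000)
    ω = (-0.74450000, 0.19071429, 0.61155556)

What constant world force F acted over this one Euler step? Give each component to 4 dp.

Δv = v₁−v₀ = (0.22666667, -0.05333333, 0.26000000)
F = m·Δv/dt = (3.4000, -0.8000, 3.9000)

F = (3.4000, -0.8000, 3.9000)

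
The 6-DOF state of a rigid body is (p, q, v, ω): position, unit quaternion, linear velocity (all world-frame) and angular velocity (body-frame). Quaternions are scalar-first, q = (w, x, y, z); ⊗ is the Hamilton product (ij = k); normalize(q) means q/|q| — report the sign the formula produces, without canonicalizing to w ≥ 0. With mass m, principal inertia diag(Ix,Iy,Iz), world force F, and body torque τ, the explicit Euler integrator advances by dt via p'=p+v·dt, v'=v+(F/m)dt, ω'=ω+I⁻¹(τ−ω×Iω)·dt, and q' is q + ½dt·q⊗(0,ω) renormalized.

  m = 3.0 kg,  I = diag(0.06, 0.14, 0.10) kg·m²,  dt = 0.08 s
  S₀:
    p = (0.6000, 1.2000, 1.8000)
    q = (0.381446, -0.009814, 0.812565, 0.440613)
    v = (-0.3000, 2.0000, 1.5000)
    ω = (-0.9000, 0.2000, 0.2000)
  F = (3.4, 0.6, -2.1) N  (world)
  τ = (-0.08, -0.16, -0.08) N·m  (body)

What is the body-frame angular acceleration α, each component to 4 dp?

precession coupling ω×(Iω) = (-0.0016, 0.0072, -0.0144)
(τ − ω×Iω)/I = (-1.3067, -1.1943, -0.6560)

α = (-1.3067, -1.1943, -0.6560)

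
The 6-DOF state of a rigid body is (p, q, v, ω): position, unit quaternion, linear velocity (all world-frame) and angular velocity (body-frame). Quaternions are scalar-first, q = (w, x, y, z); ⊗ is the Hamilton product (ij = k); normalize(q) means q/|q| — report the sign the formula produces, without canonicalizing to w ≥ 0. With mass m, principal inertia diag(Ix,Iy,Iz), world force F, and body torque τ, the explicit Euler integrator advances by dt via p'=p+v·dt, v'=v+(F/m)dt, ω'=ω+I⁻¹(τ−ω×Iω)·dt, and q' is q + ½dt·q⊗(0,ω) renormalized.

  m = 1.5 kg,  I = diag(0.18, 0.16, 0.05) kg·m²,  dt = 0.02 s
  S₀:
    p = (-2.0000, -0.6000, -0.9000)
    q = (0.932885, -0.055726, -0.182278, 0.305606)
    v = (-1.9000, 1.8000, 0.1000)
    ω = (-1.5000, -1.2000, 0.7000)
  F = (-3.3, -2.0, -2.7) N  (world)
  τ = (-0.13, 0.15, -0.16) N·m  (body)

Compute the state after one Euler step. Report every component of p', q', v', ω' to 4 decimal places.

α = I⁻¹(τ − ω×Iω) = (-1.2356, 1.7906, -2.4800)
ω + α·dt = (-1.5247, -1.1642, 0.6504)
2q̇ = q⊗(0,ω) = (-0.5162468, -1.1601949, -1.5388628, 0.4464737)
updated quaternion q' = (0.9275, -0.0673, -0.1976, 0.3100)
a = F/m = (-2.2000, -1.3333, -1.8000)
p' = p + v·dt = (-2.0380, -0.5640, -0.8980)
v + (F/m)dt = (-1.9440, 1.7733, 0.0640)

p' = (-2.0380, -0.5640, -0.8980)
q' = (0.9275, -0.0673, -0.1976, 0.3100)
v' = (-1.9440, 1.7733, 0.0640)
ω' = (-1.5247, -1.1642, 0.6504)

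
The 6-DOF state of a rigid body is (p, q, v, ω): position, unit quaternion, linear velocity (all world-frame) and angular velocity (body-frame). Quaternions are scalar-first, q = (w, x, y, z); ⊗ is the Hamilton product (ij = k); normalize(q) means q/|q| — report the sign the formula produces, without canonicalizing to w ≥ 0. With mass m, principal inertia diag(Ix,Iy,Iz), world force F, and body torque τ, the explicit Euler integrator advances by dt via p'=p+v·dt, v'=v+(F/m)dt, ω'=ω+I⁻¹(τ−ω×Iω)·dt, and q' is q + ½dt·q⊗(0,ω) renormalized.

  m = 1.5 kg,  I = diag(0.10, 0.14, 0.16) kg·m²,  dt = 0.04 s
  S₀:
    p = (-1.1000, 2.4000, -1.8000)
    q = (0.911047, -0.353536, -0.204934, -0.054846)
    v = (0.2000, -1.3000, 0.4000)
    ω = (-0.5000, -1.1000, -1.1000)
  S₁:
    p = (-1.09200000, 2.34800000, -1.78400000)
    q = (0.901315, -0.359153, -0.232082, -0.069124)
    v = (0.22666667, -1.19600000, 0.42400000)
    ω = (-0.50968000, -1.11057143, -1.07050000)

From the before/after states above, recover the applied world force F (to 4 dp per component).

velocity change Δv = (0.02666667, 0.10400000, 0.02400000)
applied force F = (1.0000, 3.9000, 0.9000)

F = (1.0000, 3.9000, 0.9000)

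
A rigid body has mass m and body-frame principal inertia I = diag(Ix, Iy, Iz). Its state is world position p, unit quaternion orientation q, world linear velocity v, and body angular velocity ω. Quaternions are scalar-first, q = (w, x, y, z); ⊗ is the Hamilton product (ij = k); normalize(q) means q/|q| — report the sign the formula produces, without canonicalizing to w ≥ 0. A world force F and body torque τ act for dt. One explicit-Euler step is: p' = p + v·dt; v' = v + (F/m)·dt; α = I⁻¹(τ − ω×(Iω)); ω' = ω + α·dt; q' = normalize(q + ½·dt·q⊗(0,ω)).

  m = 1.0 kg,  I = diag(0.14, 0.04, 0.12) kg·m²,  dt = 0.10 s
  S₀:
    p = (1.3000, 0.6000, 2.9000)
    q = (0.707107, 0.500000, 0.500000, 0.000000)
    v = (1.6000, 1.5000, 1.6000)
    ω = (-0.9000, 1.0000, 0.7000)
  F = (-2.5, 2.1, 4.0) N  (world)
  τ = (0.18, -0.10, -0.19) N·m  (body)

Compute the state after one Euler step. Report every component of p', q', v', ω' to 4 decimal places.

(τ − ω×Iω)/I = (0.8857, -2.1850, -2.3333)
ω + α·dt = (-0.8114, 0.7815, 0.4667)
2q̇ = q⊗(0,ω) = (-0.0500000, -0.2863963, 0.3571070, 1.4449749)
q + ½dt·q⊗(0,ω), renormalized = (0.7026, 0.4843, 0.5164, 0.0720)
linear accel F/m = (-2.5000, 2.1000, 4.0000)
p + v·dt = (1.4600, 0.7500, 3.0600)
v + (F/m)dt = (1.3500, 1.7100, 2.0000)

p' = (1.4600, 0.7500, 3.0600)
q' = (0.7026, 0.4843, 0.5164, 0.0720)
v' = (1.3500, 1.7100, 2.0000)
ω' = (-0.8114, 0.7815, 0.4667)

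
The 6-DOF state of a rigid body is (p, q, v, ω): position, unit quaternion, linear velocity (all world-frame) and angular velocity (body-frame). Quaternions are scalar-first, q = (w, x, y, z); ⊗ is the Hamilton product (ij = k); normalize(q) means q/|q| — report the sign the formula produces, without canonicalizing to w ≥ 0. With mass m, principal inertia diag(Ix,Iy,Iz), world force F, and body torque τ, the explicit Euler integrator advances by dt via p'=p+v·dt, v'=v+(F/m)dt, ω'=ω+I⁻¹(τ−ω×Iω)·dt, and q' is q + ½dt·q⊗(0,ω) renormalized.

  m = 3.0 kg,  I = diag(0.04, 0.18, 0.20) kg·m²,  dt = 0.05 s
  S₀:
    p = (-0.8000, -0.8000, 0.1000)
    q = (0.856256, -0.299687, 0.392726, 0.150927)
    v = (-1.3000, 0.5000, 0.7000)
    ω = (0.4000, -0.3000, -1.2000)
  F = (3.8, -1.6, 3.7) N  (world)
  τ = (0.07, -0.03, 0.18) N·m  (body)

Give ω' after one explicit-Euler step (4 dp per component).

ω' = (0.4785, -0.3297, -1.1508)

gyro term ω×Iω = (0.0072, 0.0768, -0.0168)
angular accel α = (1.5700, -0.5933, 0.9840)
ω' = ω + α·dt = (0.4785, -0.3297, -1.1508)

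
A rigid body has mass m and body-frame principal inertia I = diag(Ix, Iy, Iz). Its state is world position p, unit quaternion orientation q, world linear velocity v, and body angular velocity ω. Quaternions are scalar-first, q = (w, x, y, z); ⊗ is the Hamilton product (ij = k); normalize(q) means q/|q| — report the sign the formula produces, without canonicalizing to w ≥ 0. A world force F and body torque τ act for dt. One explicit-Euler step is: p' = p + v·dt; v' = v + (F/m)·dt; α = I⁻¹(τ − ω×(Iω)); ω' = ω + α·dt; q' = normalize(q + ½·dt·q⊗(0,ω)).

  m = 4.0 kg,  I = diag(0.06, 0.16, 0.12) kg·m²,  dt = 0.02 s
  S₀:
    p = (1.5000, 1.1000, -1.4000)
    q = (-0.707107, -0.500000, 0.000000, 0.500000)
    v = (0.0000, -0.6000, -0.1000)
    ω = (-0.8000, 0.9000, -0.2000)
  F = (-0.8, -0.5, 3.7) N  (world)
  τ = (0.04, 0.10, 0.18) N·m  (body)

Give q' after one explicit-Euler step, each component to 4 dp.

q⊗(0,ω) = (-0.3000000, 0.1156856, -1.1363963, -0.3085786)
q + ½dt·q⊗(0,ω), renormalized = (-0.7101, -0.4988, -0.0114, 0.4969)

q' = (-0.7101, -0.4988, -0.0114, 0.4969)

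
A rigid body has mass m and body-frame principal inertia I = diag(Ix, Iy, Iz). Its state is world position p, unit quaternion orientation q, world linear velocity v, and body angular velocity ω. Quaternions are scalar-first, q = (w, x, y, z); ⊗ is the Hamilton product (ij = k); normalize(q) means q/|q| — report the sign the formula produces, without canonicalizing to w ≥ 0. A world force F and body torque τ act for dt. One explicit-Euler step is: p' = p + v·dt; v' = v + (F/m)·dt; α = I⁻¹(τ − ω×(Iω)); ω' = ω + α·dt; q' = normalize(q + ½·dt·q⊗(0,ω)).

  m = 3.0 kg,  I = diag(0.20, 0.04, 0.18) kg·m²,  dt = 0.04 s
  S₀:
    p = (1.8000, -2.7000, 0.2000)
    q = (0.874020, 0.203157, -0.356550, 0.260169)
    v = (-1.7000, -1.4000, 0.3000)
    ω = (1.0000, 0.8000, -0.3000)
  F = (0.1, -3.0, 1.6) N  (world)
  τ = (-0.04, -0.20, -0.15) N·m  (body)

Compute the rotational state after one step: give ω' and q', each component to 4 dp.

gyro term ω×Iω = (-0.0336, -0.0060, -0.1280)
α = I⁻¹(τ − ω×Iω) = (-0.0320, -4.8500, -0.1222)
ω + α·dt = (0.9987, 0.6060, -0.3049)
Hamilton product q⊗(0,ω) = (0.1601337, 0.7728498, 1.0203321, 0.2568696)
q + ½dt·q⊗(0,ω), renormalized = (0.8769, 0.2185, -0.3360, 0.2652)

ω' = (0.9987, 0.6060, -0.3049)
q' = (0.8769, 0.2185, -0.3360, 0.2652)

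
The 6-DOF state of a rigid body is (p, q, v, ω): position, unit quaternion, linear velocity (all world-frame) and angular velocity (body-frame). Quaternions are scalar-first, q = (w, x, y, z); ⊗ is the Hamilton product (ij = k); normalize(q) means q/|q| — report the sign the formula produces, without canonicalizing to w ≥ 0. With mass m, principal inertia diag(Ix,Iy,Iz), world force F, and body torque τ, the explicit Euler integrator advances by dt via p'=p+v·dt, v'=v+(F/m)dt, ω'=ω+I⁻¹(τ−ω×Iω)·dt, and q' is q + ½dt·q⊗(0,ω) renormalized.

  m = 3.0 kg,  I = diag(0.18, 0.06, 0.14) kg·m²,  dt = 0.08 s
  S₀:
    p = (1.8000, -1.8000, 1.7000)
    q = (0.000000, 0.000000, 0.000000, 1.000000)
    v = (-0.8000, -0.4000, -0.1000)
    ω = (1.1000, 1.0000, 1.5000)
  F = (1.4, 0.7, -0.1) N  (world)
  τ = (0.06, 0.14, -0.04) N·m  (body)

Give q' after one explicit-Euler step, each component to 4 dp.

q' = (-0.0598, -0.0399, 0.0438, 0.9965)

q⊗(0,ω) = (-1.5000000, -1.0000000, 1.1000000, 0.0000000)
updated quaternion q' = (-0.0598, -0.0399, 0.0438, 0.9965)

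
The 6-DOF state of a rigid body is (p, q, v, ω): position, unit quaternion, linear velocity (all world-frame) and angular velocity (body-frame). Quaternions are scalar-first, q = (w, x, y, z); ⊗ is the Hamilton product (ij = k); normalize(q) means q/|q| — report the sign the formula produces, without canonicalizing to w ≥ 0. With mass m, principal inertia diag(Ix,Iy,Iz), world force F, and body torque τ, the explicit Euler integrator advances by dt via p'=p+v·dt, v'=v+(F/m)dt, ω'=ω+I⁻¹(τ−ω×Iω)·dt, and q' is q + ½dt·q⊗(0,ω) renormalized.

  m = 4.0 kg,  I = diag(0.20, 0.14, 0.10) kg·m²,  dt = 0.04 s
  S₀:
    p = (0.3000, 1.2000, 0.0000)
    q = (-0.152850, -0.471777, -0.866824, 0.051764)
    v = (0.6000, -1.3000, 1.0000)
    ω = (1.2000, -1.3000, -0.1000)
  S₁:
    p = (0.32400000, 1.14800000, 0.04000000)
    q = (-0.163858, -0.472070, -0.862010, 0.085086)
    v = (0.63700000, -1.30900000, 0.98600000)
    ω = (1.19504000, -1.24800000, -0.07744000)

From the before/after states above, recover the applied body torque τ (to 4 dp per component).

τ = (-0.0300, 0.1700, 0.1500)

rate change Δω = (-0.00496000, 0.05200000, 0.02256000)
ω₀×(Iω₀) = (-0.0052, -0.0120, 0.0936)
τ = I·(Δω/dt) + ω₀×(Iω₀) = (-0.0300, 0.1700, 0.1500)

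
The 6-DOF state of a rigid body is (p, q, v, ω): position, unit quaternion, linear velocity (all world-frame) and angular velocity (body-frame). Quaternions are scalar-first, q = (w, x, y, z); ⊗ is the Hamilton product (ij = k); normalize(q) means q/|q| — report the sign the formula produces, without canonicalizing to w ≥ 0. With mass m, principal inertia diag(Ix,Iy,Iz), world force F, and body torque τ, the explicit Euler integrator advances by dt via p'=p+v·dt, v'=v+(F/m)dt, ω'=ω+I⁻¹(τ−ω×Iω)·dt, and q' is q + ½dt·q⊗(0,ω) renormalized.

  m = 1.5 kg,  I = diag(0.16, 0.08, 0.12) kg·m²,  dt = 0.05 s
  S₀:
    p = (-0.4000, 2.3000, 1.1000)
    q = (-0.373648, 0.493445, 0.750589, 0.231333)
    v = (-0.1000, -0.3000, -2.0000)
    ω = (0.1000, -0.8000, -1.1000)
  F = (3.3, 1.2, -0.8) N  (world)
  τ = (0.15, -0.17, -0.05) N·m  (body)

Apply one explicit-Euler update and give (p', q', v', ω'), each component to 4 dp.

p' = (-0.4050, 2.2850, 1.0000)
q' = (-0.3533, 0.4762, 0.7718, 0.2297)
v' = (0.0100, -0.2600, -2.0267)
ω' = (0.1359, -0.9035, -1.1235)

a = F/m = (2.2000, 0.8000, -0.5333)
new position p' = (-0.4050, 2.2850, 1.0000)
v + (F/m)dt = (0.0100, -0.2600, -2.0267)
gyro term ω×Iω = (0.0352, -0.0044, 0.0064)
α = I⁻¹(τ − ω×Iω) = (0.7175, -2.0700, -0.4700)
ω + α·dt = (0.1359, -0.9035, -1.1235)
2q̇ = q⊗(0,ω) = (0.8055930, -0.6779463, 0.8648412, -0.0588021)
q + ½dt·q⊗(0,ω), renormalized = (-0.3533, 0.4762, 0.7718, 0.2297)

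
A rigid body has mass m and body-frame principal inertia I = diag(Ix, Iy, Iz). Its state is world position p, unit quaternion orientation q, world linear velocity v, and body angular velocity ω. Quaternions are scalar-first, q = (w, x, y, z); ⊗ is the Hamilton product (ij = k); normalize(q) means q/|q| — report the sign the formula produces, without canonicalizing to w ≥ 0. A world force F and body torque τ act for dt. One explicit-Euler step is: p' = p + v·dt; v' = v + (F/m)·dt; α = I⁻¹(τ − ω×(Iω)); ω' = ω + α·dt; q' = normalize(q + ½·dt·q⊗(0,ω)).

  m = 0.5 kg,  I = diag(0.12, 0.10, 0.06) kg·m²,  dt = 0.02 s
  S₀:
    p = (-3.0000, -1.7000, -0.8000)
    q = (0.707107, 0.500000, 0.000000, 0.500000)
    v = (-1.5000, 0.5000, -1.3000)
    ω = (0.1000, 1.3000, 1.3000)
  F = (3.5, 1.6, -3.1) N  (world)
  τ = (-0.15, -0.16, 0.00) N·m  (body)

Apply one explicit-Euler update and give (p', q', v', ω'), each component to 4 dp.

angular accel α = (-0.6867, -1.6780, 0.0433)
new body rate ω' = (0.0863, 1.2664, 1.3009)
q⊗(0,ω) = (-0.7000000, -0.5792893, 0.3192391, 1.5692391)
q + ½dt·q⊗(0,ω), renormalized = (0.7000, 0.4941, 0.0032, 0.5156)
linear accel F/m = (7.0000, 3.2000, -6.2000)
new position p' = (-3.0300, -1.6900, -0.8260)
v' = v + a·dt = (-1.3600, 0.5640, -1.4240)

p' = (-3.0300, -1.6900, -0.8260)
q' = (0.7000, 0.4941, 0.0032, 0.5156)
v' = (-1.3600, 0.5640, -1.4240)
ω' = (0.0863, 1.2664, 1.3009)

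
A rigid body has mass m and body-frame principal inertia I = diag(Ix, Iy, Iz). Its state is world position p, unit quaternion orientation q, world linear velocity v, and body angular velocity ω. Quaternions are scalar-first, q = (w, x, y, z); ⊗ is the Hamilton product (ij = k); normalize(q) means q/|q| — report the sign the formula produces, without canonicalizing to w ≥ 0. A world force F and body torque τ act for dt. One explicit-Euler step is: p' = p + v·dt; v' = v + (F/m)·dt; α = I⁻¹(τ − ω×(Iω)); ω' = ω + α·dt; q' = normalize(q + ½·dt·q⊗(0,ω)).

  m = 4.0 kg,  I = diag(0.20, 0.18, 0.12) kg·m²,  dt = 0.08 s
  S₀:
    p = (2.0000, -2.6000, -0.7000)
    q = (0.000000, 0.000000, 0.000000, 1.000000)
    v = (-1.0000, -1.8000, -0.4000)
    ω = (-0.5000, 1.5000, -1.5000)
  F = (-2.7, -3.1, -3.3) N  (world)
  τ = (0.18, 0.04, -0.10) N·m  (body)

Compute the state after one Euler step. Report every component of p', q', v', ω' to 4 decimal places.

p' = (1.9200, -2.7440, -0.7320)
q' = (0.0598, -0.0598, -0.0199, 0.9962)
v' = (-1.0540, -1.8620, -0.4660)
ω' = (-0.4820, 1.4911, -1.5767)

linear accel F/m = (-0.6750, -0.7750, -0.8250)
p' = p + v·dt = (1.9200, -2.7440, -0.7320)
v' = v + a·dt = (-1.0540, -1.8620, -0.4660)
(τ − ω×Iω)/I = (0.2250, -0.1111, -0.9583)
new body rate ω' = (-0.4820, 1.4911, -1.5767)
2q̇ = q⊗(0,ω) = (1.5000000, -1.5000000, -0.5000000, 0.0000000)
q + ½dt·q⊗(0,ω), renormalized = (0.0598, -0.0598, -0.0199, 0.9962)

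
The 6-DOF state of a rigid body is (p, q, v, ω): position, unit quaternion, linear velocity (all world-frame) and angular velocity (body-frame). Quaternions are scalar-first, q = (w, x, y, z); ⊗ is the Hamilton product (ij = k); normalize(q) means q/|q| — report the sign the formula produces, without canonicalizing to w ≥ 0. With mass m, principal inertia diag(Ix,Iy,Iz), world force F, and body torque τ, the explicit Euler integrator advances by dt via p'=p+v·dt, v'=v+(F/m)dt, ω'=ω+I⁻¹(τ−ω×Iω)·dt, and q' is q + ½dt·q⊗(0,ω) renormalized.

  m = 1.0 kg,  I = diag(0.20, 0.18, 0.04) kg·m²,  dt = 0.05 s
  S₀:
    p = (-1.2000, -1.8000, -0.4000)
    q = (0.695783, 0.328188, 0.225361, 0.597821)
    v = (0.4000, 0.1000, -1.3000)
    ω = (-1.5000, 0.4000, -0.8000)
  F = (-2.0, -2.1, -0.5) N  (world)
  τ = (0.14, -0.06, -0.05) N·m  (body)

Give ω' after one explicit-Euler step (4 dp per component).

ω' = (-1.4762, 0.3300, -0.8775)

precession coupling ω×(Iω) = (0.0448, 0.1920, 0.0120)
angular accel α = (0.4760, -1.4000, -1.5500)
ω' = ω + α·dt = (-1.4762, 0.3300, -0.8775)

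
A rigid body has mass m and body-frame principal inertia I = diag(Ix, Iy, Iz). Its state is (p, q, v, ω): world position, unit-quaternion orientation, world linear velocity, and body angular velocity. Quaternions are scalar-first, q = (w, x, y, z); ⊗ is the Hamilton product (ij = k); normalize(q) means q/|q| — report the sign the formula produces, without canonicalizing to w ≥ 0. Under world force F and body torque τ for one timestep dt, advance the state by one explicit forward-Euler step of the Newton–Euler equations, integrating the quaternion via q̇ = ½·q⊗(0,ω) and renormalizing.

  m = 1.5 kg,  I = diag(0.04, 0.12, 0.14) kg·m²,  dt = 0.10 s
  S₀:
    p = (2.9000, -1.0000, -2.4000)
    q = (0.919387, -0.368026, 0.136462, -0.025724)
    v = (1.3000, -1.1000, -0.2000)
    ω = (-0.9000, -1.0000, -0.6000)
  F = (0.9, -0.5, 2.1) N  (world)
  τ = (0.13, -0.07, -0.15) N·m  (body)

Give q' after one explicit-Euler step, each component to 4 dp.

Hamilton product q⊗(0,ω) = (-0.2101958, -0.9350495, -1.1170510, -0.0607904)
updated quaternion q' = (0.9064, -0.4137, 0.0804, -0.0287)

q' = (0.9064, -0.4137, 0.0804, -0.0287)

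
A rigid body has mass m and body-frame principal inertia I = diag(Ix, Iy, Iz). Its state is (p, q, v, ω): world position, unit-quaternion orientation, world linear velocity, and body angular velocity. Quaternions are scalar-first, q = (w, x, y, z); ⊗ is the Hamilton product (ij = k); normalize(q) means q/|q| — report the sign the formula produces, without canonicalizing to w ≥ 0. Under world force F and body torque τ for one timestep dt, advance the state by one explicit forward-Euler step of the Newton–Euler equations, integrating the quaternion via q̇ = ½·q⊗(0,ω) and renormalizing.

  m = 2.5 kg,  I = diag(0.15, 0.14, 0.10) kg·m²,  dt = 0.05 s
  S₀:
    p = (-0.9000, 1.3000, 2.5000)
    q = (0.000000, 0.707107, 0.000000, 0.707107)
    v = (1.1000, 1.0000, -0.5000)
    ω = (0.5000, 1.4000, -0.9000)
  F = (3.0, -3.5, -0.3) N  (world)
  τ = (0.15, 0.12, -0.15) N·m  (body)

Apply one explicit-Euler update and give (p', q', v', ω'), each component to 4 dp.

linear accel F/m = (1.2000, -1.4000, -0.1200)
new position p' = (-0.8450, 1.3500, 2.4750)
new velocity v' = (1.1600, 0.9300, -0.5060)
gyro term ω×Iω = (0.0504, -0.0225, -0.0070)
(τ − ω×Iω)/I = (0.6640, 1.0179, -1.4300)
new body rate ω' = (0.5332, 1.4509, -0.9715)
Hamilton product q⊗(0,ω) = (0.2828428, -0.9899498, 0.9899498, 0.9899498)
updated quaternion q' = (0.0071, 0.6817, 0.0247, 0.7312)

p' = (-0.8450, 1.3500, 2.4750)
q' = (0.0071, 0.6817, 0.0247, 0.7312)
v' = (1.1600, 0.9300, -0.5060)
ω' = (0.5332, 1.4509, -0.9715)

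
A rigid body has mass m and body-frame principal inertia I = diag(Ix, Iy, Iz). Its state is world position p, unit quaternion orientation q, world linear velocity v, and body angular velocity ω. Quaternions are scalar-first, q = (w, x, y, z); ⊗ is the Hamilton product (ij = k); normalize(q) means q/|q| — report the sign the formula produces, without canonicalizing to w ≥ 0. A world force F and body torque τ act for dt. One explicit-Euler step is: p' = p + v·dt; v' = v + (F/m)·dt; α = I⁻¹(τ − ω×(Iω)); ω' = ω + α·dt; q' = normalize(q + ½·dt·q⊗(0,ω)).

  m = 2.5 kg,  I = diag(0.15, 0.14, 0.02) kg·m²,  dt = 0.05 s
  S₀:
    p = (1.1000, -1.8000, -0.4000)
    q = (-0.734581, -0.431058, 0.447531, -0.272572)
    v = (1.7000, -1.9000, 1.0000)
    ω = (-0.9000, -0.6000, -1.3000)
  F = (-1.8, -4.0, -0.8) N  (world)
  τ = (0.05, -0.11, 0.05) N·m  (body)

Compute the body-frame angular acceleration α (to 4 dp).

α = (0.9573, -1.8721, 2.7700)

precession coupling ω×(Iω) = (-0.0936, 0.1521, -0.0054)
(τ − ω×Iω)/I = (0.9573, -1.8721, 2.7700)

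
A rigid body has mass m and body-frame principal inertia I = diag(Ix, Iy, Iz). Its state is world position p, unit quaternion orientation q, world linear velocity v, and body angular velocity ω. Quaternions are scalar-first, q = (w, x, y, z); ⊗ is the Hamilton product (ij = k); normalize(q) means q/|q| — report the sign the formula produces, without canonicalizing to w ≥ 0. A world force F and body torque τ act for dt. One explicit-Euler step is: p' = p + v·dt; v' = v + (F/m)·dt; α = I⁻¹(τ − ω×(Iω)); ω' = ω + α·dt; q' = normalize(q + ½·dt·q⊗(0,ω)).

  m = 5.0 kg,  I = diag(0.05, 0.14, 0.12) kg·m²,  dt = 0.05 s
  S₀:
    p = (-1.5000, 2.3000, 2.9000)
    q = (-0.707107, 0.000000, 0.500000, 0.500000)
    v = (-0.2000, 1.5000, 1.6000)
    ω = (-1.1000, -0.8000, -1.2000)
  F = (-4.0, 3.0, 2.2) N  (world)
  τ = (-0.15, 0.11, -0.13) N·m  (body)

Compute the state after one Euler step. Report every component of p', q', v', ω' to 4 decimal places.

p' = (-1.5100, 2.3750, 2.9800)
q' = (-0.6814, 0.0144, 0.4999, 0.5344)
v' = (-0.2400, 1.5300, 1.6220)
ω' = (-1.2308, -0.7277, -1.2872)

precession coupling ω×(Iω) = (-0.0192, -0.0924, 0.0792)
(τ − ω×Iω)/I = (-2.6160, 1.4457, -1.7433)
ω' = ω + α·dt = (-1.2308, -0.7277, -1.2872)
2q̇ = q⊗(0,ω) = (1.0000000, 0.5778177, 0.0156856, 1.3985284)
q + ½dt·q⊗(0,ω), renormalized = (-0.6814, 0.0144, 0.4999, 0.5344)
a = F/m = (-0.8000, 0.6000, 0.4400)
p + v·dt = (-1.5100, 2.3750, 2.9800)
v' = v + a·dt = (-0.2400, 1.5300, 1.6220)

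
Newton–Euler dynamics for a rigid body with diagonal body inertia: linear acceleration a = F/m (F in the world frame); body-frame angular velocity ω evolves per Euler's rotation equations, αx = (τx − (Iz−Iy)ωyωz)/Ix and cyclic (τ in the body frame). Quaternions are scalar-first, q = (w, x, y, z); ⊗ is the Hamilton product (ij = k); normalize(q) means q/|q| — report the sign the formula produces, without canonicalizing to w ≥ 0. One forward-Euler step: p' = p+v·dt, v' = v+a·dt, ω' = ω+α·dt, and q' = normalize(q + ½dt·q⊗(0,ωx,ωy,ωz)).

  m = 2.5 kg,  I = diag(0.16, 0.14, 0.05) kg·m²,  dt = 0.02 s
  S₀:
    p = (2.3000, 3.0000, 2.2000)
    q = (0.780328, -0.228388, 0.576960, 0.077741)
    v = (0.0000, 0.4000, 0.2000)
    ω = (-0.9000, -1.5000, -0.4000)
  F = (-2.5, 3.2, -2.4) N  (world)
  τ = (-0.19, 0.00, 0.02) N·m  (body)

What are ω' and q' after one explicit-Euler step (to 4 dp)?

ω' = (-0.9170, -1.5057, -0.3812)
q' = (0.7871, -0.2365, 0.5636, 0.0832)

precession coupling ω×(Iω) = (-0.0540, 0.0396, -0.0270)
α = I⁻¹(τ − ω×Iω) = (-0.8500, -0.2829, 0.9400)
new body rate ω' = (-0.9170, -1.5057, -0.3812)
2q̇ = q⊗(0,ω) = (0.6909872, -0.8164677, -1.3318141, 0.5497148)
updated quaternion q' = (0.7871, -0.2365, 0.5636, 0.0832)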